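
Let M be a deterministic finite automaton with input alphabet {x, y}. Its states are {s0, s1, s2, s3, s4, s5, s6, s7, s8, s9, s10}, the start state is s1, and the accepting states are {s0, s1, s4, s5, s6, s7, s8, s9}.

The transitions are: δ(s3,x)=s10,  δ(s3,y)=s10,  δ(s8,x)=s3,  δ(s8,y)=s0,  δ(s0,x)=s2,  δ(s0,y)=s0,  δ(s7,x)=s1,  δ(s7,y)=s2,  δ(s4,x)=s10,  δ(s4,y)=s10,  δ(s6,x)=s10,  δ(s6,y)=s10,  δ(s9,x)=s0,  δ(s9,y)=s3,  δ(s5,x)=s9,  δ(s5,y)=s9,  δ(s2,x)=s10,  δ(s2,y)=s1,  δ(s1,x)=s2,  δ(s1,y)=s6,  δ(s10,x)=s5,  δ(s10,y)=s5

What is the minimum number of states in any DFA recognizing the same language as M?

States {s4,s7,s8} cannot be reached from the start state, so discard them.
Start with accepting vs non-accepting: {s0,s1,s5,s6,s9} | {s2,s3,s10}.
Split {s0,s1,s5,s6,s9} by δ(·,x) → {s0,s1,s6} and {s5,s9}.
On input y, block {s0,s1,s6} splits into {s0,s1} and {s6}.
Split {s0,s1} by δ(·,y) → {s0} and {s1}.
On input x, block {s2,s3,s10} splits into {s2,s3} and {s10}.
Refine {s2,s3} on symbol y: members go to different blocks, giving {s2} and {s3}.
Refine {s5,s9} on symbol x: members go to different blocks, giving {s5} and {s9}.
Stable partition: {s0} | {s2} | {s5} | {s6} | {s1} | {s10} | {s3} | {s9} — 8 equivalence classes.

8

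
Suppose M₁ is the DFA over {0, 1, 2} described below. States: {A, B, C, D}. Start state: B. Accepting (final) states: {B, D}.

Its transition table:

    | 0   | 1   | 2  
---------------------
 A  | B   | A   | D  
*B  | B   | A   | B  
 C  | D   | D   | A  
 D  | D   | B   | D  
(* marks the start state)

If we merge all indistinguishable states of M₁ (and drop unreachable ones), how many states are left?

States {C} cannot be reached from the start state, so discard them.
P0 = {B,D} | {A}.
Split {B,D} by δ(·,1) → {B} and {D}.
No further refinement is possible. Final partition (3 blocks): {B} | {A} | {D}.

3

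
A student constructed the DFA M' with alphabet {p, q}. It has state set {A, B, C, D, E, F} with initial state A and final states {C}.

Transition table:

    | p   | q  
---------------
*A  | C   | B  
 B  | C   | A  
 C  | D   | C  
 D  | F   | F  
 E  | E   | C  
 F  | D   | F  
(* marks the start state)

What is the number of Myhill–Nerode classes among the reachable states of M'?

States {E} cannot be reached from the start state, so discard them.
Start with accepting vs non-accepting: {C} | {A,B,D,F}.
Split {A,B,D,F} by δ(·,p) → {A,B} and {D,F}.
No further refinement is possible. Final partition (3 blocks): {C} | {A,B} | {D,F}.

3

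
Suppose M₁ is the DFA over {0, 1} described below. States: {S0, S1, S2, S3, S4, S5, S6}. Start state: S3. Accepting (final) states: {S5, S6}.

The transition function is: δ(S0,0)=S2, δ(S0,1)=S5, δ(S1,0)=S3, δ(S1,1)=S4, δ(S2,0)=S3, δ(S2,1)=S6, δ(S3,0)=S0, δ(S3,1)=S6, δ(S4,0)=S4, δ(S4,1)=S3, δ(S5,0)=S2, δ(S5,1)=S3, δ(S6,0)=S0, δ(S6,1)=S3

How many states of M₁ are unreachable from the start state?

No path from S3 leads to S1, S4; the other 5 states are all reachable.

2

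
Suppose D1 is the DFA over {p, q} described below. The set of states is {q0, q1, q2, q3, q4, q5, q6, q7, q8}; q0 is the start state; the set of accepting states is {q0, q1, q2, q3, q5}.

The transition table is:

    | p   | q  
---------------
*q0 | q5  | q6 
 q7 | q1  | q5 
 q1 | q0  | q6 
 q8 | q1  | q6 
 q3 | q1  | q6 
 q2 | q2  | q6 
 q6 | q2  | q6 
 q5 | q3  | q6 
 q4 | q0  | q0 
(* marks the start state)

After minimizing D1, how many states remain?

States {q4,q7,q8} cannot be reached from the start state, so discard them.
Initial partition by acceptance: {q0,q1,q2,q3,q5} | {q6}.
The partition is now stable with 2 blocks: {q0,q1,q2,q3,q5} | {q6}.

2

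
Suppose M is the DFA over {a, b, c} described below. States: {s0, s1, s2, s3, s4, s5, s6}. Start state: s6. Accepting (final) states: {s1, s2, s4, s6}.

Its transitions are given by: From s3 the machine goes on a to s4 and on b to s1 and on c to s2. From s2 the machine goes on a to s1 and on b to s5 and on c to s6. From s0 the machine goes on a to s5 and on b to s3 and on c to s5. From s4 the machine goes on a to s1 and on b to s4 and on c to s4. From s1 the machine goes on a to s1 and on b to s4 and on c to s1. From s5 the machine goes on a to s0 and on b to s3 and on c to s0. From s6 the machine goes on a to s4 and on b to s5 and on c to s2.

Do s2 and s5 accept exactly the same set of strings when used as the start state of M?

Every state is reachable, so we keep all 7.
Initial partition by acceptance: {s1,s2,s4,s6} | {s0,s3,s5}.
Refine {s1,s2,s4,s6} on symbol b: members go to different blocks, giving {s1,s4} and {s2,s6}.
Split {s0,s3,s5} by δ(·,a) → {s0,s5} and {s3}.
The partition is now stable with 4 blocks: {s1,s4} | {s0,s5} | {s2,s6} | {s3}.
s2 and s5 end up in different blocks, so they are distinguishable. For instance, the string 'ε' is accepted from only s2.

No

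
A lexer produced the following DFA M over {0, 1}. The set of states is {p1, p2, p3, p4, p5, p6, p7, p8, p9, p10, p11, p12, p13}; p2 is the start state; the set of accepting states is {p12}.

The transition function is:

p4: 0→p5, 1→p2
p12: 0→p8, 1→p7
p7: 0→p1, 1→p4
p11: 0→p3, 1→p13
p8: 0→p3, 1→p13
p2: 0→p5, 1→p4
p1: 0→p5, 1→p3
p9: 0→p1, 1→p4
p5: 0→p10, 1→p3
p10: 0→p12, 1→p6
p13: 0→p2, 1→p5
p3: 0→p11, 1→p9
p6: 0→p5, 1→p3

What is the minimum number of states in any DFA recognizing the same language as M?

9

All states are reachable from the start state.
P0 = {p12} | {p1,p2,p3,p4,p5,p6,p7,p8,p9,p10,p11,p13}.
On input 0, block {p1,p2,p3,p4,p5,p6,p7,p8,p9,p10,p11,p13} splits into {p1,p2,p3,p4,p5,p6,p7,p8,p9,p11,p13} and {p10}.
Refine {p1,p2,p3,p4,p5,p6,p7,p8,p9,p11,p13} on symbol 0: members go to different blocks, giving {p1,p2,p3,p4,p6,p7,p8,p9,p11,p13} and {p5}.
Split {p1,p2,p3,p4,p6,p7,p8,p9,p11,p13} by δ(·,0) → {p3,p7,p8,p9,p11,p13} and {p1,p2,p4,p6}.
Split {p3,p7,p8,p9,p11,p13} by δ(·,0) → {p3,p8,p11} and {p7,p9,p13}.
Split {p1,p2,p4,p6} by δ(·,1) → {p1,p6} and {p2,p4}.
Split {p7,p9,p13} by δ(·,0) → {p7,p9} and {p13}.
Split {p3,p8,p11} by δ(·,1) → {p8,p11} and {p3}.
Stable partition: {p12} | {p8,p11} | {p10} | {p5} | {p1,p6} | {p7,p9} | {p2,p4} | {p13} | {p3} — 9 equivalence classes.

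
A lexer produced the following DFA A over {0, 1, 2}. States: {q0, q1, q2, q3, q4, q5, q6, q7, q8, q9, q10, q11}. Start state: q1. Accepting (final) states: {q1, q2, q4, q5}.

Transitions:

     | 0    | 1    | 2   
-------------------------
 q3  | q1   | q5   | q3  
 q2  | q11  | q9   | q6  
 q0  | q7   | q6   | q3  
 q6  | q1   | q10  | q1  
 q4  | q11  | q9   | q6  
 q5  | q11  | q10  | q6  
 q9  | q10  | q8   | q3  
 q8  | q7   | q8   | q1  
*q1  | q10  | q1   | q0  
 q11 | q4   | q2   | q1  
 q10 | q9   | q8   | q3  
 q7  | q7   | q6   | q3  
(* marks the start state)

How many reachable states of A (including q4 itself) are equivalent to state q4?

3

Initial partition by acceptance: {q1,q2,q4,q5} | {q0,q3,q6,q7,q8,q9,q10,q11}.
On input 1, block {q1,q2,q4,q5} splits into {q2,q4,q5} and {q1}.
On input 0, block {q0,q3,q6,q7,q8,q9,q10,q11} splits into {q0,q7,q8,q9,q10} and {q3,q6} and {q11}.
On input 1, block {q0,q7,q8,q9,q10} splits into {q8,q9,q10} and {q0,q7}.
Refine {q8,q9,q10} on symbol 0: members go to different blocks, giving {q9,q10} and {q8}.
Refine {q3,q6} on symbol 1: members go to different blocks, giving {q3} and {q6}.
The partition is now stable with 8 blocks: {q2,q4,q5} | {q9,q10} | {q1} | {q3} | {q11} | {q0,q7} | {q8} | {q6}.
State q4 belongs to the block {q2,q4,q5}, which has 3 states.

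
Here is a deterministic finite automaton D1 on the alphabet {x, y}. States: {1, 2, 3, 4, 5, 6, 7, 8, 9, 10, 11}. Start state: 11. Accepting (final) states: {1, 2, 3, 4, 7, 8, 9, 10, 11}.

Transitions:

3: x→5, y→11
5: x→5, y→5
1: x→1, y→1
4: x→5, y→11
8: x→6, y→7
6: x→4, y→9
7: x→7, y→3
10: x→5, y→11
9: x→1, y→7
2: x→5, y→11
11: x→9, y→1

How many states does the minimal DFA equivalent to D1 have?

First remove the unreachable states {2,4,6,8,10}; 6 states remain.
Start with accepting vs non-accepting: {1,3,7,9,11} | {5}.
Refine {1,3,7,9,11} on symbol x: members go to different blocks, giving {1,7,9,11} and {3}.
On input y, block {1,7,9,11} splits into {1,9,11} and {7}.
Refine {1,9,11} on symbol y: members go to different blocks, giving {1,11} and {9}.
Split {1,11} by δ(·,x) → {1} and {11}.
No further refinement is possible. Final partition (6 blocks): {1} | {5} | {3} | {7} | {9} | {11}.

6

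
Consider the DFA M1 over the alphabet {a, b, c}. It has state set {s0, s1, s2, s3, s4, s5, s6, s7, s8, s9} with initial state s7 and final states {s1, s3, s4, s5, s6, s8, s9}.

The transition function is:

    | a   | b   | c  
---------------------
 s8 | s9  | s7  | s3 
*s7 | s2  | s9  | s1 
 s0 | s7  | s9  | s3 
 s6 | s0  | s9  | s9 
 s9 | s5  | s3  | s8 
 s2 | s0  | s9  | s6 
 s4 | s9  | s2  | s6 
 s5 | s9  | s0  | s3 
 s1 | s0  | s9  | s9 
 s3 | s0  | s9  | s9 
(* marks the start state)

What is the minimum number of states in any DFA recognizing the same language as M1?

4

States {s4} cannot be reached from the start state, so discard them.
Start with accepting vs non-accepting: {s1,s3,s5,s6,s8,s9} | {s0,s2,s7}.
Split {s1,s3,s5,s6,s8,s9} by δ(·,a) → {s1,s3,s6} and {s5,s8,s9}.
Refine {s5,s8,s9} on symbol b: members go to different blocks, giving {s5,s8} and {s9}.
The partition is now stable with 4 blocks: {s1,s3,s6} | {s0,s2,s7} | {s5,s8} | {s9}.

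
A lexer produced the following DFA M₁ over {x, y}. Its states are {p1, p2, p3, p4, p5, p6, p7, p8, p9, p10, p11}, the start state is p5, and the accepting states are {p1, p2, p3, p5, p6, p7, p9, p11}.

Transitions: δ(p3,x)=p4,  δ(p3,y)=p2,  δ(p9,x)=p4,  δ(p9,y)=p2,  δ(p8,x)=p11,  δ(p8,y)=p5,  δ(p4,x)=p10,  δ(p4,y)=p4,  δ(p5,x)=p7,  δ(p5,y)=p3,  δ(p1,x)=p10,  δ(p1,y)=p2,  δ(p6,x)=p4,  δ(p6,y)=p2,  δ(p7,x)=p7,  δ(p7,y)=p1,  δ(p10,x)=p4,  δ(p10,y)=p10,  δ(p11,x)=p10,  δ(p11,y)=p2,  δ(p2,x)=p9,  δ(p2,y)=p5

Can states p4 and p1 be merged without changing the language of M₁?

States {p6,p8,p11} cannot be reached from the start state, so discard them.
P0 = {p1,p2,p3,p5,p7,p9} | {p4,p10}.
On input x, block {p1,p2,p3,p5,p7,p9} splits into {p1,p3,p9} and {p2,p5,p7}.
On input x, block {p2,p5,p7} splits into {p5,p7} and {p2}.
No further refinement is possible. Final partition (4 blocks): {p1,p3,p9} | {p4,p10} | {p5,p7} | {p2}.
p4 and p1 end up in different blocks, so they are distinguishable. For instance, the string 'ε' is accepted from only p1.

No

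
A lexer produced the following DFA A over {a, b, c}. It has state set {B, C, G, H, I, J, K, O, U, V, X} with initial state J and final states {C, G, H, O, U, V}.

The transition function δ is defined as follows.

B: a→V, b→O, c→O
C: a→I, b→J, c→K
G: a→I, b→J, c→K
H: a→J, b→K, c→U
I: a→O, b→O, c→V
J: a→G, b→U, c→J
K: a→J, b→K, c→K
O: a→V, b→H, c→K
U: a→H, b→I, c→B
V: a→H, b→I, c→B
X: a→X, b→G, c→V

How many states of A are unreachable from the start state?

Starting at J and following transitions, the reachable set is {B, G, H, I, J, K, O, U, V}. That leaves C, X unreachable — 2 in total.

2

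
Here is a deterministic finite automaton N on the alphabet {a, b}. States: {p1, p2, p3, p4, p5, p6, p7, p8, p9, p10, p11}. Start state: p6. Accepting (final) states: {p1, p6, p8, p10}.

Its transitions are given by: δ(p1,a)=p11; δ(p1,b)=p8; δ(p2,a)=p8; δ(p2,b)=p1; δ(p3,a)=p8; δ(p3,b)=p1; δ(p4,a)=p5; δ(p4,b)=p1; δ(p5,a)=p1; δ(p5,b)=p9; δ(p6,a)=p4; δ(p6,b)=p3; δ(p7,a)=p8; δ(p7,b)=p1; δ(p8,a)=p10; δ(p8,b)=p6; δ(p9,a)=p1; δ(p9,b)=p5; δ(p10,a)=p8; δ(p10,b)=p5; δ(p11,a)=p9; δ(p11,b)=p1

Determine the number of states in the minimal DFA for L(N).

First remove the unreachable states {p2,p7}; 9 states remain.
Start with accepting vs non-accepting: {p1,p6,p8,p10} | {p3,p4,p5,p9,p11}.
Split {p1,p6,p8,p10} by δ(·,a) → {p1,p6} and {p8,p10}.
Refine {p1,p6} on symbol b: members go to different blocks, giving {p1} and {p6}.
On input a, block {p3,p4,p5,p9,p11} splits into {p4,p11} and {p5,p9} and {p3}.
Split {p8,p10} by δ(·,b) → {p8} and {p10}.
The partition is now stable with 7 blocks: {p1} | {p4,p11} | {p8} | {p6} | {p5,p9} | {p3} | {p10}.

7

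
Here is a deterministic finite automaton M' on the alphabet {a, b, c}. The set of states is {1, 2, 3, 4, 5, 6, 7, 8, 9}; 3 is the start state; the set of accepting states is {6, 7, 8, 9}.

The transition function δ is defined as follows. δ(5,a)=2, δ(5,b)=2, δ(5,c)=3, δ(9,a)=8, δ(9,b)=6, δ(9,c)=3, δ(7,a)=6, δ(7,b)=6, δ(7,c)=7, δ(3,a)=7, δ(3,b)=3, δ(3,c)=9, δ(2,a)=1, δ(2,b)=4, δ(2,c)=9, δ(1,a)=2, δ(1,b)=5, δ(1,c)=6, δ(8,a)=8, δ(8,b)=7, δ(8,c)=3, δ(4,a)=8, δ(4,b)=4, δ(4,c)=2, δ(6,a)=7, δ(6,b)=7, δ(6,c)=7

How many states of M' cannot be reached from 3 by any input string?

4

No path from 3 leads to 1, 2, 4, 5; the other 5 states are all reachable.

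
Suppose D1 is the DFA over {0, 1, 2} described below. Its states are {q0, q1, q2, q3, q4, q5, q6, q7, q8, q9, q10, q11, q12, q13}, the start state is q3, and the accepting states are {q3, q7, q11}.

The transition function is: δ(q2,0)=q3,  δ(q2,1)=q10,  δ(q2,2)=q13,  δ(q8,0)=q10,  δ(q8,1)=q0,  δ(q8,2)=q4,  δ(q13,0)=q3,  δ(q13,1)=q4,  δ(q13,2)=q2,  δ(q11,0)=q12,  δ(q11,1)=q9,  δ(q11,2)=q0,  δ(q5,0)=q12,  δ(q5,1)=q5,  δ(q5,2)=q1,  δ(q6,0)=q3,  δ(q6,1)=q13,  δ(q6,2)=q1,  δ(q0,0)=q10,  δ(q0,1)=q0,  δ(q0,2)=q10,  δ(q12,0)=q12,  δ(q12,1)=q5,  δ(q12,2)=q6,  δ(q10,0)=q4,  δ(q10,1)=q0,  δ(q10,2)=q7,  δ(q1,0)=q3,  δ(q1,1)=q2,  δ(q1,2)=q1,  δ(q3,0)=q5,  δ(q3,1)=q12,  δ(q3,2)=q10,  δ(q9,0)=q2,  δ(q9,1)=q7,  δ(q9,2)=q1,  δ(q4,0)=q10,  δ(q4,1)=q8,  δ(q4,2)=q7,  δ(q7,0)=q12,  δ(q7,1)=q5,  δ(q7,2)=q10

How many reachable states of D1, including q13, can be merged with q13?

States {q9,q11} cannot be reached from the start state, so discard them.
Initial partition by acceptance: {q3,q7} | {q0,q1,q2,q4,q5,q6,q8,q10,q12,q13}.
On input 0, block {q0,q1,q2,q4,q5,q6,q8,q10,q12,q13} splits into {q0,q4,q5,q8,q10,q12} and {q1,q2,q6,q13}.
Split {q0,q4,q5,q8,q10,q12} by δ(·,2) → {q0,q8} and {q4,q10} and {q5,q12}.
Split {q1,q2,q6,q13} by δ(·,1) → {q1,q6} and {q2,q13}.
The partition is now stable with 6 blocks: {q3,q7} | {q0,q8} | {q1,q6} | {q4,q10} | {q5,q12} | {q2,q13}.
State q13 belongs to the block {q2,q13}, which has 2 states.

2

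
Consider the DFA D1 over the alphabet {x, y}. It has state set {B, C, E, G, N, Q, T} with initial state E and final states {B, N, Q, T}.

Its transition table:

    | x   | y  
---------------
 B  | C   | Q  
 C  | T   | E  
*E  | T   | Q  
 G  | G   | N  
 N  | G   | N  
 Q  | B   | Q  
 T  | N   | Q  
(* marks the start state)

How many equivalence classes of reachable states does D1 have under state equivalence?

All states are reachable from the start state.
P0 = {B,N,Q,T} | {C,E,G}.
Refine {B,N,Q,T} on symbol x: members go to different blocks, giving {B,N} and {Q,T}.
Split {B,N} by δ(·,y) → {B} and {N}.
Refine {C,E,G} on symbol x: members go to different blocks, giving {C,E} and {G}.
On input y, block {C,E} splits into {C} and {E}.
Split {Q,T} by δ(·,x) → {T} and {Q}.
Stable partition: {B} | {C} | {T} | {N} | {G} | {E} | {Q} — 7 equivalence classes.

7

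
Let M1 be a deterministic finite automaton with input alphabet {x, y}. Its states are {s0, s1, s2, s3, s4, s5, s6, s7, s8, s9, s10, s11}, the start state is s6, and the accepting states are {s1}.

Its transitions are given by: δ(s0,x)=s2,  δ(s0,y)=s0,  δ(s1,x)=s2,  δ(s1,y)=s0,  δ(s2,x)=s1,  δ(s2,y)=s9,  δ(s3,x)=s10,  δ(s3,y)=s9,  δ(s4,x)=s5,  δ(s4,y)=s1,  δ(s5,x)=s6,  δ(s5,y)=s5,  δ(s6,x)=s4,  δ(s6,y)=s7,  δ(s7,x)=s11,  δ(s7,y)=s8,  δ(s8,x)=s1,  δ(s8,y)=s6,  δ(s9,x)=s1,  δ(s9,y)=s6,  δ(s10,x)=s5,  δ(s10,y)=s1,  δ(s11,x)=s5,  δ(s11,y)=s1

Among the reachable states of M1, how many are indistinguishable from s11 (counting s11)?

First remove the unreachable states {s3,s10}; 10 states remain.
Start with accepting vs non-accepting: {s1} | {s0,s2,s4,s5,s6,s7,s8,s9,s11}.
On input x, block {s0,s2,s4,s5,s6,s7,s8,s9,s11} splits into {s0,s4,s5,s6,s7,s11} and {s2,s8,s9}.
On input x, block {s0,s4,s5,s6,s7,s11} splits into {s4,s5,s6,s7,s11} and {s0}.
Refine {s4,s5,s6,s7,s11} on symbol y: members go to different blocks, giving {s4,s11} and {s5,s6} and {s7}.
Refine {s2,s8,s9} on symbol y: members go to different blocks, giving {s8,s9} and {s2}.
On input x, block {s5,s6} splits into {s5} and {s6}.
No further refinement is possible. Final partition (8 blocks): {s1} | {s4,s11} | {s8,s9} | {s0} | {s5} | {s7} | {s2} | {s6}.
State s11 belongs to the block {s4,s11}, which has 2 states.

2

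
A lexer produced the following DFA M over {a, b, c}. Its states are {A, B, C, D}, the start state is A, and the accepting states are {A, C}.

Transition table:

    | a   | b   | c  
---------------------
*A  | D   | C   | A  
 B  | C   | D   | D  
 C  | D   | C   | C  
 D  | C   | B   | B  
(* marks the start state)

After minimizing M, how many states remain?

2

P0 = {A,C} | {B,D}.
The partition is now stable with 2 blocks: {A,C} | {B,D}.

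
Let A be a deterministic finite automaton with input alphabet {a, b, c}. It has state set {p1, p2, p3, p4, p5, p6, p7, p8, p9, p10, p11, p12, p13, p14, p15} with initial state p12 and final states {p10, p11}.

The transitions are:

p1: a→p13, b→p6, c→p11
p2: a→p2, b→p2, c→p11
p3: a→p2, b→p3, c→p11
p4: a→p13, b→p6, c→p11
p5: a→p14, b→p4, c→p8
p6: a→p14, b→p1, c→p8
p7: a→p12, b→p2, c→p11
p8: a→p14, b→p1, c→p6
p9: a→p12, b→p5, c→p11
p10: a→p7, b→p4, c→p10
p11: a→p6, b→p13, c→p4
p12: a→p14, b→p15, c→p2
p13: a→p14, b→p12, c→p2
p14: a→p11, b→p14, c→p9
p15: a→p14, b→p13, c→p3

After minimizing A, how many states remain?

Reachable states from the start: {p1,p2,p3,p4,p5,p6,p8,p9,p11,p12,p13,p14,p15}. Unreachable: {p7,p10} — drop them.
P0 = {p11} | {p1,p2,p3,p4,p5,p6,p8,p9,p12,p13,p14,p15}.
Split {p1,p2,p3,p4,p5,p6,p8,p9,p12,p13,p14,p15} by δ(·,a) → {p1,p2,p3,p4,p5,p6,p8,p9,p12,p13,p15} and {p14}.
On input a, block {p1,p2,p3,p4,p5,p6,p8,p9,p12,p13,p15} splits into {p5,p6,p8,p12,p13,p15} and {p1,p2,p3,p4,p9}.
On input b, block {p5,p6,p8,p12,p13,p15} splits into {p5,p6,p8} and {p12,p13,p15}.
Refine {p1,p2,p3,p4,p9} on symbol a: members go to different blocks, giving {p1,p4,p9} and {p2,p3}.
No further refinement is possible. Final partition (6 blocks): {p11} | {p5,p6,p8} | {p14} | {p1,p4,p9} | {p12,p13,p15} | {p2,p3}.

6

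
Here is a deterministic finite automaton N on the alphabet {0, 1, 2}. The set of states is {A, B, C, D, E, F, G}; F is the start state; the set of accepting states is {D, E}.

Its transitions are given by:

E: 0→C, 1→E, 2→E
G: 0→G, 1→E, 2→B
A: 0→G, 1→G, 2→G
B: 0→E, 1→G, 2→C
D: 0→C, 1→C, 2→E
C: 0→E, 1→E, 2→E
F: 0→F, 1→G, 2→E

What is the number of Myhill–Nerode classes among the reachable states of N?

States {A,D} cannot be reached from the start state, so discard them.
Initial partition by acceptance: {E} | {B,C,F,G}.
Refine {B,C,F,G} on symbol 0: members go to different blocks, giving {B,C} and {F,G}.
Split {B,C} by δ(·,1) → {B} and {C}.
Refine {F,G} on symbol 1: members go to different blocks, giving {F} and {G}.
No further refinement is possible. Final partition (5 blocks): {E} | {B} | {F} | {C} | {G}.

5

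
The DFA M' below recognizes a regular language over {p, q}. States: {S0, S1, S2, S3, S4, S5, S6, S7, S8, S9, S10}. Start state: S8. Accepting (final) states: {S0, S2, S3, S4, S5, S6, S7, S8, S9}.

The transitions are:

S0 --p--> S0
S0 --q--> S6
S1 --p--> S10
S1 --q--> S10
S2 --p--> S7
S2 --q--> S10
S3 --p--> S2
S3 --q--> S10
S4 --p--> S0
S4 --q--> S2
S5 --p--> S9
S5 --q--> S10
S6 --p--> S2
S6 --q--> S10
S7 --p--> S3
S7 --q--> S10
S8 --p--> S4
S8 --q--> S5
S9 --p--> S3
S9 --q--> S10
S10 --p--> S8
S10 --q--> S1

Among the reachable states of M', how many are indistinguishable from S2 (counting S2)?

6

All states are reachable from the start state.
Start with accepting vs non-accepting: {S0,S2,S3,S4,S5,S6,S7,S8,S9} | {S1,S10}.
Refine {S0,S2,S3,S4,S5,S6,S7,S8,S9} on symbol q: members go to different blocks, giving {S2,S3,S5,S6,S7,S9} and {S0,S4,S8}.
Refine {S1,S10} on symbol p: members go to different blocks, giving {S1} and {S10}.
Stable partition: {S2,S3,S5,S6,S7,S9} | {S1} | {S0,S4,S8} | {S10} — 4 equivalence classes.
The equivalence class containing S2 is {S2,S3,S5,S6,S7,S9}, of size 6.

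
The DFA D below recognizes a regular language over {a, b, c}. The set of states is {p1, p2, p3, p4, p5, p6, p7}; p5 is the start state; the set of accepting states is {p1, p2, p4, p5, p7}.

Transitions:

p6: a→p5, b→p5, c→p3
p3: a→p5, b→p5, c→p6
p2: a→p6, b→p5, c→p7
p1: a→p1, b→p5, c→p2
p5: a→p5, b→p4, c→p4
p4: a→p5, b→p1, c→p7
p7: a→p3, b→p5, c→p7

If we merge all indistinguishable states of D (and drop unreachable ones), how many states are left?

5

P0 = {p1,p2,p4,p5,p7} | {p3,p6}.
On input a, block {p1,p2,p4,p5,p7} splits into {p1,p4,p5} and {p2,p7}.
Split {p1,p4,p5} by δ(·,c) → {p1,p4} and {p5}.
Split {p1,p4} by δ(·,a) → {p1} and {p4}.
Stable partition: {p1} | {p3,p6} | {p2,p7} | {p5} | {p4} — 5 equivalence classes.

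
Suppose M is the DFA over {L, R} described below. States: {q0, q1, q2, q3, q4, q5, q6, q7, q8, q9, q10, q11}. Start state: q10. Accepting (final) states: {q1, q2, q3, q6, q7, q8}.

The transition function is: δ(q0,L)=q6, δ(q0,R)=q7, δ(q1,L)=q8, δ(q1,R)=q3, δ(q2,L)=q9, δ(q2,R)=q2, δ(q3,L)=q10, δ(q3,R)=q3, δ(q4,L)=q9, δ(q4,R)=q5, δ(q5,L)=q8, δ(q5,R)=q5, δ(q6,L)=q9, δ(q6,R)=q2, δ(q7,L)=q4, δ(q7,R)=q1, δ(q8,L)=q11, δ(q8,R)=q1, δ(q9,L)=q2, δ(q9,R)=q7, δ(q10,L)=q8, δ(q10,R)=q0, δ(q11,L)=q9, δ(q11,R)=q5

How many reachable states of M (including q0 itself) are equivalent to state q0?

2

Every state is reachable, so we keep all 12.
Start with accepting vs non-accepting: {q1,q2,q3,q6,q7,q8} | {q0,q4,q5,q9,q10,q11}.
On input L, block {q1,q2,q3,q6,q7,q8} splits into {q2,q3,q6,q7,q8} and {q1}.
On input R, block {q2,q3,q6,q7,q8} splits into {q2,q3,q6} and {q7,q8}.
On input L, block {q0,q4,q5,q9,q10,q11} splits into {q0,q9} and {q4,q11} and {q5,q10}.
Refine {q2,q3,q6} on symbol L: members go to different blocks, giving {q2,q6} and {q3}.
Split {q5,q10} by δ(·,R) → {q5} and {q10}.
No further refinement is possible. Final partition (8 blocks): {q2,q6} | {q0,q9} | {q1} | {q7,q8} | {q4,q11} | {q5} | {q3} | {q10}.
The equivalence class containing q0 is {q0,q9}, of size 2.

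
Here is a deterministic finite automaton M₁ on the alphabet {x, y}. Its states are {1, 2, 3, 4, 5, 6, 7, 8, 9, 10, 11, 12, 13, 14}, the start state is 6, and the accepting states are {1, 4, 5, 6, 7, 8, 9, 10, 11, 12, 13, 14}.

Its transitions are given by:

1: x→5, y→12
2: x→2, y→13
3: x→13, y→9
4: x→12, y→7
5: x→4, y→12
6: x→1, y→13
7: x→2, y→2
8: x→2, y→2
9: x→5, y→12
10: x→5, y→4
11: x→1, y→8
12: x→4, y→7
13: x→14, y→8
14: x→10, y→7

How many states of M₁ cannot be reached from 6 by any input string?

3

BFS from 6 reaches {1, 2, 4, 5, 6, 7, 8, 10, 12, 13, 14}; the 3 state(s) 3, 9, 11 are never visited.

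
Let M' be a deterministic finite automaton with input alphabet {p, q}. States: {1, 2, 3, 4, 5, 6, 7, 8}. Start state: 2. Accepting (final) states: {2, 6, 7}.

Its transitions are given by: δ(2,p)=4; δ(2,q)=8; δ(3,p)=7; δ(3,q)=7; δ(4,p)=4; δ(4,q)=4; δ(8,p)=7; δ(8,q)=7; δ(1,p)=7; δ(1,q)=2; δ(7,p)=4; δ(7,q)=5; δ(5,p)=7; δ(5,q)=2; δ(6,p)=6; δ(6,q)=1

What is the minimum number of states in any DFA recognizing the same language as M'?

States {1,3,6} cannot be reached from the start state, so discard them.
Start with accepting vs non-accepting: {2,7} | {4,5,8}.
Split {4,5,8} by δ(·,p) → {5,8} and {4}.
No further refinement is possible. Final partition (3 blocks): {2,7} | {5,8} | {4}.

3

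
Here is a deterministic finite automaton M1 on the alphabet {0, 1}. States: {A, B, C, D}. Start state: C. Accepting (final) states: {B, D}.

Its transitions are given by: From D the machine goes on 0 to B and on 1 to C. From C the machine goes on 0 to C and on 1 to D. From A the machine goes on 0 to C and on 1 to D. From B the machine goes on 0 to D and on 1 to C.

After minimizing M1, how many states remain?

Reachable states from the start: {B,C,D}. Unreachable: {A} — drop them.
Start with accepting vs non-accepting: {B,D} | {C}.
The partition is now stable with 2 blocks: {B,D} | {C}.

2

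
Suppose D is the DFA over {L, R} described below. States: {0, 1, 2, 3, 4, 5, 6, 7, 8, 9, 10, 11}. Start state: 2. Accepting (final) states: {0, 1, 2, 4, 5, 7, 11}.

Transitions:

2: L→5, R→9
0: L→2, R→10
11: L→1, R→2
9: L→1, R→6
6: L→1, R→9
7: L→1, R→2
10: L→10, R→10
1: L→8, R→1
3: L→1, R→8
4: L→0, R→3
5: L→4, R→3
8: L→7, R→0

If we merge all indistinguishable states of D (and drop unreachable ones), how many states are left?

First remove the unreachable states {11}; 11 states remain.
Initial partition by acceptance: {0,1,2,4,5,7} | {3,6,8,9,10}.
On input L, block {0,1,2,4,5,7} splits into {0,2,4,5,7} and {1}.
Refine {0,2,4,5,7} on symbol L: members go to different blocks, giving {0,2,4,5} and {7}.
Split {3,6,8,9,10} by δ(·,L) → {3,6,9} and {8} and {10}.
Split {0,2,4,5} by δ(·,R) → {2,4,5} and {0}.
Split {2,4,5} by δ(·,L) → {2,5} and {4}.
Split {2,5} by δ(·,L) → {2} and {5}.
Split {3,6,9} by δ(·,R) → {6,9} and {3}.
Stable partition: {2} | {6,9} | {1} | {7} | {8} | {10} | {0} | {4} | {5} | {3} — 10 equivalence classes.

10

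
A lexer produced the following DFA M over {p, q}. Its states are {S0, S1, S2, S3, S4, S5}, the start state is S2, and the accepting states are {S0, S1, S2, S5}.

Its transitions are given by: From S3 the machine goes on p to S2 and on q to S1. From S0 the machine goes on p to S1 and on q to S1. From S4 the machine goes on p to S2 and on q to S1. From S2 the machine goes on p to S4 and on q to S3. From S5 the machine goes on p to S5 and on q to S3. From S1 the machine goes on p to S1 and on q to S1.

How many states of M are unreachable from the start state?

BFS from S2 reaches {S1, S2, S3, S4}; the 2 state(s) S0, S5 are never visited.

2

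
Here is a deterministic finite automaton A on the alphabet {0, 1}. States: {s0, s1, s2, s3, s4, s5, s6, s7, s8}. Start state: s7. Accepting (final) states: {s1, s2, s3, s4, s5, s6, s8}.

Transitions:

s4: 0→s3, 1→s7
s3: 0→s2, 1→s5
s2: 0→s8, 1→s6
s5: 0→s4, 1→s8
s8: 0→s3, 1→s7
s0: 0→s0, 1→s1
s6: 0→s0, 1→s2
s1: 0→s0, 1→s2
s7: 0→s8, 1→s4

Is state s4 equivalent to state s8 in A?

Every state is reachable, so we keep all 9.
Start with accepting vs non-accepting: {s1,s2,s3,s4,s5,s6,s8} | {s0,s7}.
On input 0, block {s1,s2,s3,s4,s5,s6,s8} splits into {s2,s3,s4,s5,s8} and {s1,s6}.
On input 1, block {s2,s3,s4,s5,s8} splits into {s3,s5} and {s4,s8} and {s2}.
Split {s3,s5} by δ(·,0) → {s3} and {s5}.
Split {s0,s7} by δ(·,0) → {s0} and {s7}.
Stable partition: {s3} | {s0} | {s1,s6} | {s4,s8} | {s2} | {s5} | {s7} — 7 equivalence classes.
s4 and s8 lie in the same block of the stable partition, so they are equivalent — no string distinguishes them.

Yes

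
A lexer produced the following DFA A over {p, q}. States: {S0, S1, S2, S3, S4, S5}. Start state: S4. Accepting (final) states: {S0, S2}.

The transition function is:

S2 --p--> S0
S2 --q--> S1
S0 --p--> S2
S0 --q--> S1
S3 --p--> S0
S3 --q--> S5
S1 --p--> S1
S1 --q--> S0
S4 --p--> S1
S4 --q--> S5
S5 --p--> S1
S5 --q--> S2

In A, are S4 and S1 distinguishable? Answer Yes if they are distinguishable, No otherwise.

Yes

Reachable states from the start: {S0,S1,S2,S4,S5}. Unreachable: {S3} — drop them.
Start with accepting vs non-accepting: {S0,S2} | {S1,S4,S5}.
Refine {S1,S4,S5} on symbol q: members go to different blocks, giving {S1,S5} and {S4}.
The partition is now stable with 3 blocks: {S0,S2} | {S1,S5} | {S4}.
S4 and S1 end up in different blocks, so they are distinguishable. For instance, the string 'q' is accepted from only S1.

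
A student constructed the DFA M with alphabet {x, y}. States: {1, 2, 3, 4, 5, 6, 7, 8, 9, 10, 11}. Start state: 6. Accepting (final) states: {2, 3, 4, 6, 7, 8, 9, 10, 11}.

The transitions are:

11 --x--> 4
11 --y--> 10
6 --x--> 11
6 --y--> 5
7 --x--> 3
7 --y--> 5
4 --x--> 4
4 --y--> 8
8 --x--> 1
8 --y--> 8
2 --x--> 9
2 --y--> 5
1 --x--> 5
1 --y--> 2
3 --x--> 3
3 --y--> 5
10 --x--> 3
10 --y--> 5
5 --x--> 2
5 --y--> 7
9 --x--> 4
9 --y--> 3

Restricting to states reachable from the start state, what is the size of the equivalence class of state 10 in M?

Every state is reachable, so we keep all 11.
Initial partition by acceptance: {2,3,4,6,7,8,9,10,11} | {1,5}.
Split {2,3,4,6,7,8,9,10,11} by δ(·,x) → {2,3,4,6,7,9,10,11} and {8}.
Refine {2,3,4,6,7,9,10,11} on symbol y: members go to different blocks, giving {2,3,6,7,10} and {9,11} and {4}.
Refine {2,3,6,7,10} on symbol x: members go to different blocks, giving {3,7,10} and {2,6}.
Refine {1,5} on symbol x: members go to different blocks, giving {1} and {5}.
No further refinement is possible. Final partition (7 blocks): {3,7,10} | {1} | {8} | {9,11} | {4} | {2,6} | {5}.
State 10 belongs to the block {3,7,10}, which has 3 states.

3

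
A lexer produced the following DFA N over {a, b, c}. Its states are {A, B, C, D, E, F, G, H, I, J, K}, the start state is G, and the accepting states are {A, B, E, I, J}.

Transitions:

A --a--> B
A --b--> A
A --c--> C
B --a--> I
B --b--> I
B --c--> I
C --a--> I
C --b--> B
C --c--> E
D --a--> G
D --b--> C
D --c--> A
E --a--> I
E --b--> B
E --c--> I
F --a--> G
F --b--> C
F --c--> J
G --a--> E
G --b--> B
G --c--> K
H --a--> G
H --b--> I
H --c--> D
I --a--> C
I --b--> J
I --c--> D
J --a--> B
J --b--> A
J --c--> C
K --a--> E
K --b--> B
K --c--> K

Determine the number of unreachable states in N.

BFS from G reaches {A, B, C, D, E, G, I, J, K}; the 2 state(s) F, H are never visited.

2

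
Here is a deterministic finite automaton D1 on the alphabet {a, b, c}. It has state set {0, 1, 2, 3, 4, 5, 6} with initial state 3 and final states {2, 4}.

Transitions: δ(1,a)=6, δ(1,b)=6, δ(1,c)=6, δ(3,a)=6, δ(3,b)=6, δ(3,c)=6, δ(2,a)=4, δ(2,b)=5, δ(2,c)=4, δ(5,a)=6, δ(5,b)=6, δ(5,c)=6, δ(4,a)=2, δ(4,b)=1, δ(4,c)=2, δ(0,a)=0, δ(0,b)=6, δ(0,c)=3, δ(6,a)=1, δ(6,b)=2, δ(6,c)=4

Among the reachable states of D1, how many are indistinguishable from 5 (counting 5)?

First remove the unreachable states {0}; 6 states remain.
Start with accepting vs non-accepting: {2,4} | {1,3,5,6}.
Split {1,3,5,6} by δ(·,b) → {1,3,5} and {6}.
The partition is now stable with 3 blocks: {2,4} | {1,3,5} | {6}.
State 5 belongs to the block {1,3,5}, which has 3 states.

3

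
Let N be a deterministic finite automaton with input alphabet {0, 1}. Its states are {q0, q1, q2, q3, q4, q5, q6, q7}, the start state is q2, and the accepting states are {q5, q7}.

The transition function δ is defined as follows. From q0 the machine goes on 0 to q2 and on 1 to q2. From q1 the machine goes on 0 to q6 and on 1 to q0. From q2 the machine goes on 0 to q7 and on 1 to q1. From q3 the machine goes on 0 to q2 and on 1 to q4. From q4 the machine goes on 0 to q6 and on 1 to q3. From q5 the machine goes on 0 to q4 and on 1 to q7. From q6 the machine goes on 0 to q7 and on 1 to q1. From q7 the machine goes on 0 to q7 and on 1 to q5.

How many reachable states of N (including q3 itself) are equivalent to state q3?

Every state is reachable, so we keep all 8.
Initial partition by acceptance: {q5,q7} | {q0,q1,q2,q3,q4,q6}.
On input 0, block {q5,q7} splits into {q5} and {q7}.
On input 0, block {q0,q1,q2,q3,q4,q6} splits into {q0,q1,q3,q4} and {q2,q6}.
Split {q0,q1,q3,q4} by δ(·,1) → {q1,q3,q4} and {q0}.
On input 1, block {q1,q3,q4} splits into {q3,q4} and {q1}.
The partition is now stable with 6 blocks: {q5} | {q3,q4} | {q7} | {q2,q6} | {q0} | {q1}.
State q3 belongs to the block {q3,q4}, which has 2 states.

2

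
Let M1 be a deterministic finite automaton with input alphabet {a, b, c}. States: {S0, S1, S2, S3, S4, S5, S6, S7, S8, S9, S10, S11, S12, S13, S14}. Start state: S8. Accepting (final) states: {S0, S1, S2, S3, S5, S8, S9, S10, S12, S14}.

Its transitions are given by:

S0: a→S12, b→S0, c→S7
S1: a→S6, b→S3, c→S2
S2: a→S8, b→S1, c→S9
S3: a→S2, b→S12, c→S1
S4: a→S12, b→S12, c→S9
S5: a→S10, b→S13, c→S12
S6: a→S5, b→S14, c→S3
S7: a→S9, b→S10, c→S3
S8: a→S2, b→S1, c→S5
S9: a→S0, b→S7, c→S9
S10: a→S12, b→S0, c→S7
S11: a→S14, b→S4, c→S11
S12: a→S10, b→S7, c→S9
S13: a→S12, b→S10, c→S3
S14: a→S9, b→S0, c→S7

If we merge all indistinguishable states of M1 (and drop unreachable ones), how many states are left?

First remove the unreachable states {S4,S11}; 13 states remain.
Initial partition by acceptance: {S0,S1,S2,S3,S5,S8,S9,S10,S12,S14} | {S6,S7,S13}.
On input a, block {S0,S1,S2,S3,S5,S8,S9,S10,S12,S14} splits into {S0,S2,S3,S5,S8,S9,S10,S12,S14} and {S1}.
Refine {S0,S2,S3,S5,S8,S9,S10,S12,S14} on symbol b: members go to different blocks, giving {S0,S3,S10,S14} and {S5,S9,S12} and {S2,S8}.
Split {S0,S3,S10,S14} by δ(·,a) → {S0,S10,S14} and {S3}.
Stable partition: {S0,S10,S14} | {S6,S7,S13} | {S1} | {S5,S9,S12} | {S2,S8} | {S3} — 6 equivalence classes.

6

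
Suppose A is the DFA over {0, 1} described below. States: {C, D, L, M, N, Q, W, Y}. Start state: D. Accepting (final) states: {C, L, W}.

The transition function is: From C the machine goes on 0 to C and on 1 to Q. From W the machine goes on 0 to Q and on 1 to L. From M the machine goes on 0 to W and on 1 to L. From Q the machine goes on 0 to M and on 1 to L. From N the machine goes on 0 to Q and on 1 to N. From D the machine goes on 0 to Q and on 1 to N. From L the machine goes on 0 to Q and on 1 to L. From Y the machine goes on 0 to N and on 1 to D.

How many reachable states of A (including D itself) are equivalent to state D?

2

States {C,Y} cannot be reached from the start state, so discard them.
Initial partition by acceptance: {L,W} | {D,M,N,Q}.
On input 0, block {D,M,N,Q} splits into {D,N,Q} and {M}.
Split {D,N,Q} by δ(·,0) → {D,N} and {Q}.
No further refinement is possible. Final partition (4 blocks): {L,W} | {D,N} | {M} | {Q}.
State D belongs to the block {D,N}, which has 2 states.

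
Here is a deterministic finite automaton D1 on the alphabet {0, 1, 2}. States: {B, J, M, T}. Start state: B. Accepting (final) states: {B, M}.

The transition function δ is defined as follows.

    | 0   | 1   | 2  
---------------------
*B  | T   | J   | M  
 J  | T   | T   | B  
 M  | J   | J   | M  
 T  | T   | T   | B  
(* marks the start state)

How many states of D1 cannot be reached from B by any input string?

Exploring from B, all states are eventually visited, so none are unreachable.

0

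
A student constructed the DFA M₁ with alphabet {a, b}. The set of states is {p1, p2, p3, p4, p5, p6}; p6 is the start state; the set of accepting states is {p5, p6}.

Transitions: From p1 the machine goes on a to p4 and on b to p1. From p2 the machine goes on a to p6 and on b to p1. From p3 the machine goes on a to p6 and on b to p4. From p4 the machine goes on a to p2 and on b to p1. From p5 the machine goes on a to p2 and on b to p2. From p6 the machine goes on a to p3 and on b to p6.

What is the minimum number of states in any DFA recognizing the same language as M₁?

Reachable states from the start: {p1,p2,p3,p4,p6}. Unreachable: {p5} — drop them.
Start with accepting vs non-accepting: {p6} | {p1,p2,p3,p4}.
Refine {p1,p2,p3,p4} on symbol a: members go to different blocks, giving {p1,p4} and {p2,p3}.
On input a, block {p1,p4} splits into {p1} and {p4}.
Split {p2,p3} by δ(·,b) → {p2} and {p3}.
No further refinement is possible. Final partition (5 blocks): {p6} | {p1} | {p2} | {p4} | {p3}.

5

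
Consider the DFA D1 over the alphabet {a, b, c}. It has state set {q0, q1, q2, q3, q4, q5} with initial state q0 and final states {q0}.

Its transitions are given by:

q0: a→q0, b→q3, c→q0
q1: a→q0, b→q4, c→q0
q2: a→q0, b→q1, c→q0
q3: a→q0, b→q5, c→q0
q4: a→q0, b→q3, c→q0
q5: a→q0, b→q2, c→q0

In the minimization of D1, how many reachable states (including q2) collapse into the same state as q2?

Every state is reachable, so we keep all 6.
Start with accepting vs non-accepting: {q0} | {q1,q2,q3,q4,q5}.
No further refinement is possible. Final partition (2 blocks): {q0} | {q1,q2,q3,q4,q5}.
The equivalence class containing q2 is {q1,q2,q3,q4,q5}, of size 5.

5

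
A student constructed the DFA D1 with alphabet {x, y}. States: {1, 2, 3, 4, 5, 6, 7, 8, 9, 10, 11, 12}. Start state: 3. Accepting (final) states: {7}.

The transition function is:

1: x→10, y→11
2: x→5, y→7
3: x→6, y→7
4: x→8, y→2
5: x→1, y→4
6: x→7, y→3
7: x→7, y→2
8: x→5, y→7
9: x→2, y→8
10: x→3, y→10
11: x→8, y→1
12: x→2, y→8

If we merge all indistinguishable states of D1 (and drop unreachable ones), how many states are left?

9

States {9,12} cannot be reached from the start state, so discard them.
Initial partition by acceptance: {7} | {1,2,3,4,5,6,8,10,11}.
Split {1,2,3,4,5,6,8,10,11} by δ(·,x) → {1,2,3,4,5,8,10,11} and {6}.
On input x, block {1,2,3,4,5,8,10,11} splits into {1,2,4,5,8,10,11} and {3}.
On input x, block {1,2,4,5,8,10,11} splits into {1,2,4,5,8,11} and {10}.
Refine {1,2,4,5,8,11} on symbol x: members go to different blocks, giving {2,4,5,8,11} and {1}.
Refine {2,4,5,8,11} on symbol x: members go to different blocks, giving {2,4,8,11} and {5}.
Split {2,4,8,11} by δ(·,x) → {2,8} and {4,11}.
On input y, block {4,11} splits into {4} and {11}.
Stable partition: {7} | {2,8} | {6} | {3} | {10} | {1} | {5} | {4} | {11} — 9 equivalence classes.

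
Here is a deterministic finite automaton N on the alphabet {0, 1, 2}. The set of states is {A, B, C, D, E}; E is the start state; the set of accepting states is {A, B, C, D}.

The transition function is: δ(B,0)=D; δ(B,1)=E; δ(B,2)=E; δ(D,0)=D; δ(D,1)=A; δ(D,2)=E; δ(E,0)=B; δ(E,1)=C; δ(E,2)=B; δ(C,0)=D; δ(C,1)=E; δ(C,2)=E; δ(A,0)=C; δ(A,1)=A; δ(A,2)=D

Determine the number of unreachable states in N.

Exploring from E, all states are eventually visited, so none are unreachable.

0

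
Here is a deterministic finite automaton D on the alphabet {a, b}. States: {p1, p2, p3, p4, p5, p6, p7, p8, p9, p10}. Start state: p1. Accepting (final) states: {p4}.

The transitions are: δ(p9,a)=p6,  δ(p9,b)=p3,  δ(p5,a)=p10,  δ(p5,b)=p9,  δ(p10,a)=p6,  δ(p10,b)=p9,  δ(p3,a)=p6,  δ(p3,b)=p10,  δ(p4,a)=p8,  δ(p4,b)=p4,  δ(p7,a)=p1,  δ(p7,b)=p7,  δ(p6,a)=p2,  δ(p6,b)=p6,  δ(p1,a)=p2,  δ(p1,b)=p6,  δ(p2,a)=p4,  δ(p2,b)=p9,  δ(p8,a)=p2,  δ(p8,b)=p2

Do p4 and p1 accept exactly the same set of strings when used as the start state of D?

No

States {p5,p7} cannot be reached from the start state, so discard them.
Start with accepting vs non-accepting: {p4} | {p1,p2,p3,p6,p8,p9,p10}.
Refine {p1,p2,p3,p6,p8,p9,p10} on symbol a: members go to different blocks, giving {p1,p3,p6,p8,p9,p10} and {p2}.
Refine {p1,p3,p6,p8,p9,p10} on symbol a: members go to different blocks, giving {p1,p6,p8} and {p3,p9,p10}.
On input b, block {p1,p6,p8} splits into {p1,p6} and {p8}.
The partition is now stable with 5 blocks: {p4} | {p1,p6} | {p2} | {p3,p9,p10} | {p8}.
p4 and p1 end up in different blocks, so they are distinguishable. For instance, the string 'ε' is accepted from only p4.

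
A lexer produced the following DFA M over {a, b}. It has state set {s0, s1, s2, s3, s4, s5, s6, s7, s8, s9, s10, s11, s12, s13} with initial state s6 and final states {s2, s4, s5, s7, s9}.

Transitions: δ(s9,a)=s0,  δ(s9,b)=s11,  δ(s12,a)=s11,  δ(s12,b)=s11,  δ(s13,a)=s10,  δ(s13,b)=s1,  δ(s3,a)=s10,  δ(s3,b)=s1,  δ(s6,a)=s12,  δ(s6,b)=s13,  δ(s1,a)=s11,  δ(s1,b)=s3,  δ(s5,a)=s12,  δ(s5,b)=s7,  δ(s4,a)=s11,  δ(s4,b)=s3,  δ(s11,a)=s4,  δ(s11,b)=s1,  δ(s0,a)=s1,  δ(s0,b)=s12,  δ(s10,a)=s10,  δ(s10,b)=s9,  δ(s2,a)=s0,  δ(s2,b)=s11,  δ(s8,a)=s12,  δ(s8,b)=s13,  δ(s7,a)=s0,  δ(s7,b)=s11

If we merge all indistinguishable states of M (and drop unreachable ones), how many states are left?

First remove the unreachable states {s2,s5,s7,s8}; 10 states remain.
Initial partition by acceptance: {s4,s9} | {s0,s1,s3,s6,s10,s11,s12,s13}.
On input a, block {s0,s1,s3,s6,s10,s11,s12,s13} splits into {s0,s1,s3,s6,s10,s12,s13} and {s11}.
Refine {s4,s9} on symbol a: members go to different blocks, giving {s4} and {s9}.
Split {s0,s1,s3,s6,s10,s12,s13} by δ(·,a) → {s0,s3,s6,s10,s13} and {s1,s12}.
On input a, block {s0,s3,s6,s10,s13} splits into {s3,s10,s13} and {s0,s6}.
Split {s3,s10,s13} by δ(·,b) → {s3,s13} and {s10}.
Refine {s1,s12} on symbol b: members go to different blocks, giving {s1} and {s12}.
Refine {s0,s6} on symbol a: members go to different blocks, giving {s0} and {s6}.
The partition is now stable with 9 blocks: {s4} | {s3,s13} | {s11} | {s9} | {s1} | {s0} | {s10} | {s12} | {s6}.

9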